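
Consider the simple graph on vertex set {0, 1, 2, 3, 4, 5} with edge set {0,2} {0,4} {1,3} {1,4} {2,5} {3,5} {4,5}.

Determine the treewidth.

A width-2 tree decomposition is:
Bags: B1 = {1, 3, 5}  B2 = {1, 4, 5}  B3 = {2, 4, 5}  B4 = {0, 2, 4}
Tree: B1–B2, B2–B3, B3–B4
The largest bag has 3 vertices, giving width 2; this decomposition certifies tw(G) ≤ 2. For the lower bound, G contains the cycle 3–1–4–5–3, so G is not a forest; only forests have treewidth ≤ 1, hence tw(G) ≥ 2. Therefore the treewidth is 2.

2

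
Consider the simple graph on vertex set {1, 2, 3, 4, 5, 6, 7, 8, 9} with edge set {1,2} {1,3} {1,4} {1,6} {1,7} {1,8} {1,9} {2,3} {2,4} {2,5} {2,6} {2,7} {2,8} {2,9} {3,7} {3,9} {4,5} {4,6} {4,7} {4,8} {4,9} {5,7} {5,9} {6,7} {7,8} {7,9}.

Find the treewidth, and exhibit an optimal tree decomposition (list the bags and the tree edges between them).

Treewidth 4.
Bags: B1 = {1, 2, 3, 7, 9}  B2 = {1, 2, 4, 7, 9}  B3 = {2, 4, 5, 7, 9}  B4 = {1, 2, 4, 6, 7}  B5 = {1, 2, 4, 7, 8}
Tree: B1–B2, B2–B3, B2–B4, B2–B5

Every bag has size at most 5, so the width is 5 − 1 = 4 and tw(G) ≤ 4. On the other hand G contains the 5-clique {1, 2, 3, 7, 9}. A clique must lie in a single bag of any decomposition, so no decomposition can have width below 4. Combining the bounds, tw(G) = 4.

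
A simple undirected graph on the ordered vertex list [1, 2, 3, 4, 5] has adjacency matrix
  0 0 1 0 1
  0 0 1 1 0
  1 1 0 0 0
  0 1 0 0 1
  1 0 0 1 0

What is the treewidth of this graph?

A width-2 tree decomposition is:
Bags: B1 = {1, 4, 5}  B2 = {1, 2, 4}  B3 = {1, 2, 3}
Tree: B1–B2, B2–B3
Every bag has size at most 3, so the width is 3 − 1 = 2 and tw(G) ≤ 2. Since 1–5–4–2–3–1 is a cycle in G, G is not acyclic. Forests are exactly the graphs of treewidth ≤ 1, so tw(G) ≥ 2. Hence tw(G) = 2 exactly.

2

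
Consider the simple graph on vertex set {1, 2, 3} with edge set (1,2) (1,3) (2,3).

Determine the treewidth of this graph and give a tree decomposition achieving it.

A single bag containing all 3 vertices is trivially a valid decomposition of width 2. Conversely, {1, 2, 3} is a clique of size 3, and the vertices of any clique must share a bag in every tree decomposition; so some bag has ≥ 3 vertices and tw(G) ≥ 2. Hence tw(G) = 2 exactly.

Treewidth 2.
Bags: B1 = {1, 2, 3}
Tree: (single bag)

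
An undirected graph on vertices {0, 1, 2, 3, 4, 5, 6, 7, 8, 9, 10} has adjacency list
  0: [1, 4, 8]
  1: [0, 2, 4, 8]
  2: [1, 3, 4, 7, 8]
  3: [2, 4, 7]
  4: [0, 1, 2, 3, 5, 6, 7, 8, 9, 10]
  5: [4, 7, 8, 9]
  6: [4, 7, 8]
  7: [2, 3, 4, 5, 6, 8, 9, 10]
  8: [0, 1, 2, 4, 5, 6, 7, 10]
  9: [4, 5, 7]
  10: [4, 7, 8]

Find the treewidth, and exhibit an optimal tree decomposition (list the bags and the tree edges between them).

Treewidth 3.
One optimal decomposition is:
Bags: B1 = {4, 5, 7, 8}  B2 = {2, 4, 7, 8}  B3 = {1, 2, 4, 8}  B4 = {4, 7, 8, 10}  B5 = {2, 3, 4, 7}  B6 = {0, 1, 4, 8}  B7 = {4, 6, 7, 8}  B8 = {4, 5, 7, 9}
Tree: B1–B2, B2–B3, B1–B4, B2–B5, B3–B6, B1–B7, B1–B8

Every bag has size at most 4, so the width is 4 − 1 = 3 and tw(G) ≤ 3. On the other hand G contains the 4-clique {0, 1, 4, 8}. A clique must lie in a single bag of any decomposition, so no decomposition can have width below 3. Combining the bounds, tw(G) = 3.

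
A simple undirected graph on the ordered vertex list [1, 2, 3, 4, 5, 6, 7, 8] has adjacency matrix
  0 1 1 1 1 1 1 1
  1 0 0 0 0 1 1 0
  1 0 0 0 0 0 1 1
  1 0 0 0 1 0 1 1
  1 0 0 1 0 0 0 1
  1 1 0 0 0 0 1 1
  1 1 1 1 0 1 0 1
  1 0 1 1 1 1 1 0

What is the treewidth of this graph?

3

A width-3 tree decomposition is:
Bags: B1 = {1, 4, 7, 8}  B2 = {1, 6, 7, 8}  B3 = {1, 3, 7, 8}  B4 = {1, 4, 5, 8}  B5 = {1, 2, 6, 7}
Tree: B1–B2, B2–B3, B1–B4, B2–B5
The largest bag has 4 vertices, giving width 3; this decomposition certifies tw(G) ≤ 3. Conversely, {1, 4, 5, 8} is a clique of size 4, and the vertices of any clique must share a bag in every tree decomposition; so some bag has ≥ 4 vertices and tw(G) ≥ 3. The upper and lower bounds meet at 3, so that is the treewidth.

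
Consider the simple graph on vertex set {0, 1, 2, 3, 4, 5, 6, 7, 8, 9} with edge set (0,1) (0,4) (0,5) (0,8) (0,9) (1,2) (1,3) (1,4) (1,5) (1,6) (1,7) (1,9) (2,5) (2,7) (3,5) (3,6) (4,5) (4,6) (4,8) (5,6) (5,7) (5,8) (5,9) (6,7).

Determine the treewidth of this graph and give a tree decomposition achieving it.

Treewidth 3.
One such decomposition:
Bags: B1 = {1, 5, 6, 7}  B2 = {1, 2, 5, 7}  B3 = {1, 4, 5, 6}  B4 = {0, 1, 4, 5}  B5 = {0, 1, 5, 9}  B6 = {1, 3, 5, 6}  B7 = {0, 4, 5, 8}
Tree: B1–B2, B1–B3, B3–B4, B4–B5, B3–B6, B4–B7

Every bag has size at most 4, so the width is 4 − 1 = 3 and tw(G) ≤ 3. On the other hand G contains the 4-clique {0, 4, 5, 8}. A clique must lie in a single bag of any decomposition, so no decomposition can have width below 3. The upper and lower bounds meet at 3, so that is the treewidth.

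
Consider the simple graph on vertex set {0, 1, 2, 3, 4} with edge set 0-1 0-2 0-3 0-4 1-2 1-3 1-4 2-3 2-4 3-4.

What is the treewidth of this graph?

A width-4 tree decomposition is:
Bags: B1 = {0, 1, 2, 3, 4}
Tree: (single bag)
A single bag containing all 5 vertices is trivially a valid decomposition of width 4. On the other hand G contains the 5-clique {0, 1, 2, 3, 4}. A clique must lie in a single bag of any decomposition, so no decomposition can have width below 4. Therefore the treewidth is 4.

4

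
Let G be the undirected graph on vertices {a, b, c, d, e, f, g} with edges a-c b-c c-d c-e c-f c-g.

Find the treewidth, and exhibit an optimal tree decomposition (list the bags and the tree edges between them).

Each bag holds 2 vertices, so the decomposition has width 1, which upper-bounds the treewidth. Any graph with an edge has treewidth ≥ 1, and G has the edge g–c. Hence tw(G) = 1 exactly.

Treewidth 1.
Bags: B1 = {c, g}  B2 = {c, f}  B3 = {b, c}  B4 = {a, c}  B5 = {c, e}  B6 = {c, d}
Tree: B1–B2, B2–B3, B2–B4, B3–B5, B5–B6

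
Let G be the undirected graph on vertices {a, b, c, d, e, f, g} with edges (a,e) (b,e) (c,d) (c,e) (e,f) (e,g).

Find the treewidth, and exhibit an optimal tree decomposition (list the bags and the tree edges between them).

Treewidth 1.
One such decomposition:
Bags: B1 = {e, f}  B2 = {e, g}  B3 = {a, e}  B4 = {c, e}  B5 = {c, d}  B6 = {b, e}
Tree: B1–B2, B1–B3, B3–B4, B4–B5, B1–B6

The largest bag has 2 vertices, giving width 1; this decomposition certifies tw(G) ≤ 1. Since G has at least one edge (e.g. e–f), it is not an edgeless graph, so tw(G) ≥ 1. The upper and lower bounds meet at 1, so that is the treewidth.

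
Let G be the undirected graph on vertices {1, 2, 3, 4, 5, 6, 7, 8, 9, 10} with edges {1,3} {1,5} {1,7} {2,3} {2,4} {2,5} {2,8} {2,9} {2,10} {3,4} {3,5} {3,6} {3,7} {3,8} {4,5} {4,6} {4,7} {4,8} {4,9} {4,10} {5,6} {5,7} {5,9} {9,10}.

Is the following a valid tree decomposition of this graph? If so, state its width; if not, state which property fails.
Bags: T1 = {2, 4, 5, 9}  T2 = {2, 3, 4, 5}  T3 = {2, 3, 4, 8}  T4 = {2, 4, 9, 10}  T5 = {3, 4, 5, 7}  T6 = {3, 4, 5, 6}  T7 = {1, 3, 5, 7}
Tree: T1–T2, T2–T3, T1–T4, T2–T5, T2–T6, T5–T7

Vertex coverage: the bags together contain {1, 2, 3, 4, 5, 6, 7, 8, 9, 10}, the full vertex set. Edge coverage: each edge of G has both endpoints in at least one bag. Running intersection: for every vertex, the bags containing it form a connected subtree. All three properties hold, so this is a valid tree decomposition of width max|bag| − 1 = 3, and hence tw(G) ≤ 3.

Yes; width 3.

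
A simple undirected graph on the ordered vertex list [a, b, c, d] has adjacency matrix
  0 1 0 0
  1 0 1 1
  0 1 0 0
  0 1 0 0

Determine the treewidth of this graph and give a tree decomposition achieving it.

Every bag has size at most 2, so the width is 2 − 1 = 1 and tw(G) ≤ 1. G has an edge, so its treewidth is at least 1. Combining the bounds, tw(G) = 1.

Treewidth 1.
Bags: B1 = {b, c}  B2 = {a, b}  B3 = {b, d}
Tree: B1–B2, B2–B3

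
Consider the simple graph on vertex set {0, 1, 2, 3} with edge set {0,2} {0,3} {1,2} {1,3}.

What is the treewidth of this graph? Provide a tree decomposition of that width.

Each bag holds 3 vertices, so the decomposition has width 2, which upper-bounds the treewidth. The edges 1–2–0–3–1 form a cycle, so G is not a tree and its treewidth is at least 2. The upper and lower bounds meet at 2, so that is the treewidth.

Treewidth 2.
One such decomposition:
Bags: B1 = {0, 1, 2}  B2 = {0, 1, 3}
Tree: B1–B2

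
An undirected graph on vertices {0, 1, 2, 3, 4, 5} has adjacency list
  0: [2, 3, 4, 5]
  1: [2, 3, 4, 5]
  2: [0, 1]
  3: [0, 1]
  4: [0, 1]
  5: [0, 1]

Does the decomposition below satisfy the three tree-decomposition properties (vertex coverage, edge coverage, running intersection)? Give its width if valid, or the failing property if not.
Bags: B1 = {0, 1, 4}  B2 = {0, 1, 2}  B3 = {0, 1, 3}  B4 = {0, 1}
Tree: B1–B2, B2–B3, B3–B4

A tree decomposition must satisfy three properties: every vertex lies in some bag; for every edge, both endpoints lie together in some bag; and for every vertex, the bags containing it form a connected subtree. Here vertex 5 appears in no bag, so the decomposition is invalid.

No — vertex 5 appears in no bag.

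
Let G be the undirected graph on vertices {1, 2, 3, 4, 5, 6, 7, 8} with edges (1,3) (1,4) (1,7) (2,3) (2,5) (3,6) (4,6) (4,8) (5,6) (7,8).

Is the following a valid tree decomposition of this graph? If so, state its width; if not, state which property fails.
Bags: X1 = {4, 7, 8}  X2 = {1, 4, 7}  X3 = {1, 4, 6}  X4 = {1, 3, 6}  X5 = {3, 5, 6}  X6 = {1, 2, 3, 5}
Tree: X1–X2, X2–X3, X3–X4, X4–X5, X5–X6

A tree decomposition must satisfy three properties: every vertex lies in some bag; for every edge, both endpoints lie together in some bag; and for every vertex, the bags containing it form a connected subtree. Here bags containing vertex 1 are not connected in the tree, so the decomposition is invalid.

No — bags containing vertex 1 are not connected in the tree.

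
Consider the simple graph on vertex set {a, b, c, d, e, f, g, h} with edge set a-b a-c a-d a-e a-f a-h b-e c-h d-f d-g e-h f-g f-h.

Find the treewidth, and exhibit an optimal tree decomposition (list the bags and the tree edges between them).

Every bag has size at most 3, so the width is 3 − 1 = 2 and tw(G) ≤ 2. For the lower bound, the 3 vertices {d, f, g} are pairwise adjacent, and any tree decomposition puts a clique entirely inside one bag — forcing width ≥ 2. Therefore the treewidth is 2.

Treewidth 2.
One optimal decomposition is:
Bags: B1 = {a, f, h}  B2 = {a, c, h}  B3 = {a, d, f}  B4 = {a, e, h}  B5 = {a, b, e}  B6 = {d, f, g}
Tree: B1–B2, B1–B3, B1–B4, B4–B5, B3–B6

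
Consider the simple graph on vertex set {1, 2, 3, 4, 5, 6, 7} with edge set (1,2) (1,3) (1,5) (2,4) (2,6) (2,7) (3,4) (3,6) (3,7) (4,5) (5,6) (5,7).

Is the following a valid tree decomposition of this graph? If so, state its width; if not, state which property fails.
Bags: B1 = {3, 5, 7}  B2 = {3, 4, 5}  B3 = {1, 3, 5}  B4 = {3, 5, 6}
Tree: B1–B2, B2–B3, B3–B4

A tree decomposition must satisfy three properties: every vertex lies in some bag; for every edge, both endpoints lie together in some bag; and for every vertex, the bags containing it form a connected subtree. Here vertex 2 appears in no bag, so the decomposition is invalid.

No — vertex 2 appears in no bag.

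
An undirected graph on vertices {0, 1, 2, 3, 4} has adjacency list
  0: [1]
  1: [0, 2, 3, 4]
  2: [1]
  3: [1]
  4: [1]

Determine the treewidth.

1

A width-1 tree decomposition is:
Bags: B1 = {1, 2}  B2 = {1, 3}  B3 = {0, 1}  B4 = {1, 4}
Tree: B1–B2, B2–B3, B3–B4
Every bag has size at most 2, so the width is 2 − 1 = 1 and tw(G) ≤ 1. Since G has at least one edge (e.g. 1–2), it is not an edgeless graph, so tw(G) ≥ 1. Combining the bounds, tw(G) = 1.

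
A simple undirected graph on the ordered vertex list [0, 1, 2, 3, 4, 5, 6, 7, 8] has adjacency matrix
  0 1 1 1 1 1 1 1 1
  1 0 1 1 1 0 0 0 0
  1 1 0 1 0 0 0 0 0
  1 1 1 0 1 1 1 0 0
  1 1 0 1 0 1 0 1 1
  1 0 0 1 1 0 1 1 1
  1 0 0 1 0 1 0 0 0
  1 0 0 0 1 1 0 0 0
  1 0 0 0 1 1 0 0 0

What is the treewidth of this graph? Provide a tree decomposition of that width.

Every bag has size at most 4, so the width is 4 − 1 = 3 and tw(G) ≤ 3. On the other hand G contains the 4-clique {0, 4, 5, 8}. A clique must lie in a single bag of any decomposition, so no decomposition can have width below 3. Hence tw(G) = 3 exactly.

Treewidth 3.
Bags: B1 = {0, 1, 2, 3}  B2 = {0, 1, 3, 4}  B3 = {0, 3, 4, 5}  B4 = {0, 4, 5, 7}  B5 = {0, 3, 5, 6}  B6 = {0, 4, 5, 8}
Tree: B1–B2, B2–B3, B3–B4, B3–B5, B3–B6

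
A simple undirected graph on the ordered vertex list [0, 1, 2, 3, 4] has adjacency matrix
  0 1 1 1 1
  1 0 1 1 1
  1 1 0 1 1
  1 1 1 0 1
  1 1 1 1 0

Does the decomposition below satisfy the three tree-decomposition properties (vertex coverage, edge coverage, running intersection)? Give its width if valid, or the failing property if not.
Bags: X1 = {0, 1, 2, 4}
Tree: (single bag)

A tree decomposition must satisfy three properties: every vertex lies in some bag; for every edge, both endpoints lie together in some bag; and for every vertex, the bags containing it form a connected subtree. Here vertex 3 appears in no bag, so the decomposition is invalid.

No — vertex 3 appears in no bag.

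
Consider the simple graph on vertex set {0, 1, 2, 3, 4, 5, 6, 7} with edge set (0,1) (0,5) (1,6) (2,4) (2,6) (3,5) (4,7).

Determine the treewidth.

1

A width-1 tree decomposition is:
Bags: B1 = {3, 5}  B2 = {0, 5}  B3 = {0, 1}  B4 = {1, 6}  B5 = {2, 6}  B6 = {2, 4}  B7 = {4, 7}
Tree: B1–B2, B2–B3, B3–B4, B4–B5, B5–B6, B6–B7
Every bag has size at most 2, so the width is 2 − 1 = 1 and tw(G) ≤ 1. G has an edge, so its treewidth is at least 1. The upper and lower bounds meet at 1, so that is the treewidth.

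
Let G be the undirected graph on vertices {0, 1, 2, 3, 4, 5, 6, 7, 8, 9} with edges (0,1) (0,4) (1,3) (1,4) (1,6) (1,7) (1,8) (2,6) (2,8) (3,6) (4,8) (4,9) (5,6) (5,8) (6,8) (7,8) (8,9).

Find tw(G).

A width-2 tree decomposition is:
Bags: B1 = {1, 4, 8}  B2 = {1, 6, 8}  B3 = {2, 6, 8}  B4 = {1, 3, 6}  B5 = {4, 8, 9}  B6 = {1, 7, 8}  B7 = {0, 1, 4}  B8 = {5, 6, 8}
Tree: B1–B2, B2–B3, B2–B4, B1–B5, B1–B6, B1–B7, B3–B8
Every bag has size at most 3, so the width is 3 − 1 = 2 and tw(G) ≤ 2. Conversely, {0, 1, 4} is a clique of size 3, and the vertices of any clique must share a bag in every tree decomposition; so some bag has ≥ 3 vertices and tw(G) ≥ 2. Therefore the treewidth is 2.

2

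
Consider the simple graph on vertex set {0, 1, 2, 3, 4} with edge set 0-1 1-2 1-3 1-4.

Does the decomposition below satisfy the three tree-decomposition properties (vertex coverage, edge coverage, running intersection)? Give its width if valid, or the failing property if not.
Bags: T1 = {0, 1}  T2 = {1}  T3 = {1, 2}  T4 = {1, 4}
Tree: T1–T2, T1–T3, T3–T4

No — vertex 3 appears in no bag.

A tree decomposition must satisfy three properties: every vertex lies in some bag; for every edge, both endpoints lie together in some bag; and for every vertex, the bags containing it form a connected subtree. Here vertex 3 appears in no bag, so the decomposition is invalid.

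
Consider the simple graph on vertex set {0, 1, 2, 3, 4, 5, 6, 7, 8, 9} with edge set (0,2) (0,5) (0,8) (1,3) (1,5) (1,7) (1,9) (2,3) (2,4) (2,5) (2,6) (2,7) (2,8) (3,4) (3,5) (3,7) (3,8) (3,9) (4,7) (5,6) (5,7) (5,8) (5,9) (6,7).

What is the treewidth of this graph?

3

A width-3 tree decomposition is:
Bags: B1 = {1, 3, 5, 7}  B2 = {2, 3, 5, 7}  B3 = {2, 5, 6, 7}  B4 = {2, 3, 4, 7}  B5 = {2, 3, 5, 8}  B6 = {1, 3, 5, 9}  B7 = {0, 2, 5, 8}
Tree: B1–B2, B2–B3, B2–B4, B2–B5, B1–B6, B5–B7
The largest bag has 4 vertices, giving width 3; this decomposition certifies tw(G) ≤ 3. Conversely, {2, 3, 4, 7} is a clique of size 4, and the vertices of any clique must share a bag in every tree decomposition; so some bag has ≥ 4 vertices and tw(G) ≥ 3. Combining the bounds, tw(G) = 3.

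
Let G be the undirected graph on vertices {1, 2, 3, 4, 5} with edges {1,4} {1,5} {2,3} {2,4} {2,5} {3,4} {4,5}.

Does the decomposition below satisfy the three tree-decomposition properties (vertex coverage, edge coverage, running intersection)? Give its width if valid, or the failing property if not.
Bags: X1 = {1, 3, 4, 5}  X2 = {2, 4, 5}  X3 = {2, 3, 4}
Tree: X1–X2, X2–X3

A tree decomposition must satisfy three properties: every vertex lies in some bag; for every edge, both endpoints lie together in some bag; and for every vertex, the bags containing it form a connected subtree. Here bags containing vertex 3 are not connected in the tree, so the decomposition is invalid.

No — bags containing vertex 3 are not connected in the tree.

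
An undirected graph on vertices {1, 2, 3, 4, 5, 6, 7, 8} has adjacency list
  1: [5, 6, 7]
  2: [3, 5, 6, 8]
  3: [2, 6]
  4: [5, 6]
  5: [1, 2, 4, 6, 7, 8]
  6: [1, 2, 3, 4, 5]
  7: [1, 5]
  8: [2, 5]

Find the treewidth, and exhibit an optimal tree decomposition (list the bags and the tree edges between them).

The largest bag has 3 vertices, giving width 2; this decomposition certifies tw(G) ≤ 2. For the lower bound, the 3 vertices {2, 3, 6} are pairwise adjacent, and any tree decomposition puts a clique entirely inside one bag — forcing width ≥ 2. Combining the bounds, tw(G) = 2.

Treewidth 2.
Bags: B1 = {2, 5, 6}  B2 = {2, 3, 6}  B3 = {1, 5, 6}  B4 = {4, 5, 6}  B5 = {1, 5, 7}  B6 = {2, 5, 8}
Tree: B1–B2, B1–B3, B3–B4, B3–B5, B1–B6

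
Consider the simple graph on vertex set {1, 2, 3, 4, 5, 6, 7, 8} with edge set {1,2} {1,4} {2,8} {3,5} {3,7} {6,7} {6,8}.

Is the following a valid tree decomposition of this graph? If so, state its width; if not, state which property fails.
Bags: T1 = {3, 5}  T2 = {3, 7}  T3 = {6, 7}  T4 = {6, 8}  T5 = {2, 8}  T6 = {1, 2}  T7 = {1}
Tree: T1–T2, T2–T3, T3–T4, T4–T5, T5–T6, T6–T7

No — vertex 4 appears in no bag.

A tree decomposition must satisfy three properties: every vertex lies in some bag; for every edge, both endpoints lie together in some bag; and for every vertex, the bags containing it form a connected subtree. Here vertex 4 appears in no bag, so the decomposition is invalid.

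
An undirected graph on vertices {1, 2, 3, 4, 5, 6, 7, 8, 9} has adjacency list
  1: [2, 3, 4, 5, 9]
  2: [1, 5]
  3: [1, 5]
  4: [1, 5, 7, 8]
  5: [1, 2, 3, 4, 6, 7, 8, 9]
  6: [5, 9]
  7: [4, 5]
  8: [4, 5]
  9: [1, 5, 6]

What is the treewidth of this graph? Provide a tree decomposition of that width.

Treewidth 2.
One such decomposition:
Bags: B1 = {1, 3, 5}  B2 = {1, 4, 5}  B3 = {1, 2, 5}  B4 = {1, 5, 9}  B5 = {4, 5, 7}  B6 = {4, 5, 8}  B7 = {5, 6, 9}
Tree: B1–B2, B1–B3, B1–B4, B2–B5, B5–B6, B4–B7

Every bag has size at most 3, so the width is 3 − 1 = 2 and tw(G) ≤ 2. For the lower bound, the 3 vertices {4, 5, 8} are pairwise adjacent, and any tree decomposition puts a clique entirely inside one bag — forcing width ≥ 2. Combining the bounds, tw(G) = 2.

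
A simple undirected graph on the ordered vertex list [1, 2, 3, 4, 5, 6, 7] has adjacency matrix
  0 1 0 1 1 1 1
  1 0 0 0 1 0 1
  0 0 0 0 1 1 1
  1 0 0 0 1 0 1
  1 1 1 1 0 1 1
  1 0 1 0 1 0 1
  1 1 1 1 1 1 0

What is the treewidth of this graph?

3

A width-3 tree decomposition is:
Bags: B1 = {1, 5, 6, 7}  B2 = {1, 2, 5, 7}  B3 = {1, 4, 5, 7}  B4 = {3, 5, 6, 7}
Tree: B1–B2, B2–B3, B1–B4
The largest bag has 4 vertices, giving width 3; this decomposition certifies tw(G) ≤ 3. Conversely, {1, 2, 5, 7} is a clique of size 4, and the vertices of any clique must share a bag in every tree decomposition; so some bag has ≥ 4 vertices and tw(G) ≥ 3. Hence tw(G) = 3 exactly.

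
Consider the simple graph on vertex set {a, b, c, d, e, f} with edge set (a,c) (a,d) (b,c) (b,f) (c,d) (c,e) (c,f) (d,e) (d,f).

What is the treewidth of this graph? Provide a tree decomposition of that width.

Treewidth 2.
One optimal decomposition is:
Bags: B1 = {b, c, f}  B2 = {c, d, f}  B3 = {a, c, d}  B4 = {c, d, e}
Tree: B1–B2, B2–B3, B3–B4

Each bag holds 3 vertices, so the decomposition has width 2, which upper-bounds the treewidth. On the other hand G contains the 3-clique {c, d, e}. A clique must lie in a single bag of any decomposition, so no decomposition can have width below 2. Combining the bounds, tw(G) = 2.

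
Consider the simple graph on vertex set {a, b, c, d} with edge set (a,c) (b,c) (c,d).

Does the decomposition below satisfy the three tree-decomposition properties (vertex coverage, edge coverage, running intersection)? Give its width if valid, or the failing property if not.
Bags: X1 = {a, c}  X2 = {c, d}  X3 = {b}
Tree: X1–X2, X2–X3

A tree decomposition must satisfy three properties: every vertex lies in some bag; for every edge, both endpoints lie together in some bag; and for every vertex, the bags containing it form a connected subtree. Here edge (c,b) lies in no bag, so the decomposition is invalid.

No — edge (c,b) lies in no bag.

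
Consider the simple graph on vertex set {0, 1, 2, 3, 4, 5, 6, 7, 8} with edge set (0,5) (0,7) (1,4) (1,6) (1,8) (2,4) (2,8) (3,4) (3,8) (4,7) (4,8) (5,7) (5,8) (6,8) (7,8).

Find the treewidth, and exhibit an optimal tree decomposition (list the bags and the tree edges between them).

The largest bag has 3 vertices, giving width 2; this decomposition certifies tw(G) ≤ 2. For the lower bound, the 3 vertices {0, 5, 7} are pairwise adjacent, and any tree decomposition puts a clique entirely inside one bag — forcing width ≥ 2. The upper and lower bounds meet at 2, so that is the treewidth.

Treewidth 2.
One optimal decomposition is:
Bags: B1 = {3, 4, 8}  B2 = {4, 7, 8}  B3 = {1, 4, 8}  B4 = {5, 7, 8}  B5 = {0, 5, 7}  B6 = {1, 6, 8}  B7 = {2, 4, 8}
Tree: B1–B2, B1–B3, B2–B4, B4–B5, B3–B6, B1–B7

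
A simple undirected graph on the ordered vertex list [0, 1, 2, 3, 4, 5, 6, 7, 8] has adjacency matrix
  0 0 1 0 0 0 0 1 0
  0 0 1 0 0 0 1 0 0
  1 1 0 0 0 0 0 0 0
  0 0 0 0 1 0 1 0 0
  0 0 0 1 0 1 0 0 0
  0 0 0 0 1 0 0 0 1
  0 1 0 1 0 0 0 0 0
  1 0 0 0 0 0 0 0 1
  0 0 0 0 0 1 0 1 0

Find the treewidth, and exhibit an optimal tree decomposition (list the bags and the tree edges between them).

Treewidth 2.
One such decomposition:
Bags: B1 = {1, 2, 6}  B2 = {0, 2, 6}  B3 = {0, 6, 7}  B4 = {6, 7, 8}  B5 = {5, 6, 8}  B6 = {4, 5, 6}  B7 = {3, 4, 6}
Tree: B1–B2, B2–B3, B3–B4, B4–B5, B5–B6, B6–B7

Each bag holds 3 vertices, so the decomposition has width 2, which upper-bounds the treewidth. Since 6–1–2–0–7–8–5–4–3–6 is a cycle in G, G is not acyclic. Forests are exactly the graphs of treewidth ≤ 1, so tw(G) ≥ 2. Therefore the treewidth is 2.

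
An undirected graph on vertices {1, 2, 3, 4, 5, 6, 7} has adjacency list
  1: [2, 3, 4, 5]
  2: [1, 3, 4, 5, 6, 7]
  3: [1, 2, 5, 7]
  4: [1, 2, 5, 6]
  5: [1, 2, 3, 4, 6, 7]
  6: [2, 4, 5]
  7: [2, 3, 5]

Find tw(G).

3

A width-3 tree decomposition is:
Bags: B1 = {1, 2, 3, 5}  B2 = {1, 2, 4, 5}  B3 = {2, 4, 5, 6}  B4 = {2, 3, 5, 7}
Tree: B1–B2, B2–B3, B1–B4
Each bag holds 4 vertices, so the decomposition has width 3, which upper-bounds the treewidth. Conversely, {1, 2, 3, 5} is a clique of size 4, and the vertices of any clique must share a bag in every tree decomposition; so some bag has ≥ 4 vertices and tw(G) ≥ 3. The upper and lower bounds meet at 3, so that is the treewidth.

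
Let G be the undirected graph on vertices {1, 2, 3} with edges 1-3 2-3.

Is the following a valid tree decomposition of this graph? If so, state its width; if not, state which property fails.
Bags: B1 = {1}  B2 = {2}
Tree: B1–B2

A tree decomposition must satisfy three properties: every vertex lies in some bag; for every edge, both endpoints lie together in some bag; and for every vertex, the bags containing it form a connected subtree. Here vertex 3 appears in no bag, so the decomposition is invalid.

No — vertex 3 appears in no bag.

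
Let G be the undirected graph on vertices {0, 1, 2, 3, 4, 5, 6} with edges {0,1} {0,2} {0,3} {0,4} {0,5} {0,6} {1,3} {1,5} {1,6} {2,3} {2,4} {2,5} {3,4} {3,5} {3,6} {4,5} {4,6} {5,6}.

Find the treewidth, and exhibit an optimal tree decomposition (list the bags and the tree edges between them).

Treewidth 4.
Bags: B1 = {0, 3, 4, 5, 6}  B2 = {0, 2, 3, 4, 5}  B3 = {0, 1, 3, 5, 6}
Tree: B1–B2, B1–B3

Each bag holds 5 vertices, so the decomposition has width 4, which upper-bounds the treewidth. On the other hand G contains the 5-clique {0, 1, 3, 5, 6}. A clique must lie in a single bag of any decomposition, so no decomposition can have width below 4. Combining the bounds, tw(G) = 4.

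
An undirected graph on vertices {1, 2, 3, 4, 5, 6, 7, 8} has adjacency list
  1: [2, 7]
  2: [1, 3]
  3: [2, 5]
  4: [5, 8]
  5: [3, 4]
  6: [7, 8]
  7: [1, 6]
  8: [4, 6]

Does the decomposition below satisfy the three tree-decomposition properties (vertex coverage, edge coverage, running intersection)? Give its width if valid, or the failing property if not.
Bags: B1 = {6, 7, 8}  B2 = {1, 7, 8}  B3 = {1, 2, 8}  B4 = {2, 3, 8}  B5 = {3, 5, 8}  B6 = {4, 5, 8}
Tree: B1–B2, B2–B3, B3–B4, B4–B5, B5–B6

Checking the three conditions: (i) the bags cover all of {1, 2, 3, 4, 5, 6, 7, 8}; (ii) for each edge, some bag contains both endpoints; (iii) the bags containing any fixed vertex form a subtree. All hold, so the decomposition is valid with width 3 − 1 = 2.

Yes; width 2.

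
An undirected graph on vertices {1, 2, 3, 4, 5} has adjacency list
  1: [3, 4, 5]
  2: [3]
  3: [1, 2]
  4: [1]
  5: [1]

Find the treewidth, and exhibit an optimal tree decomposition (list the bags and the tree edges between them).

The largest bag has 2 vertices, giving width 1; this decomposition certifies tw(G) ≤ 1. Any graph with an edge has treewidth ≥ 1, and G has the edge 3–2. Combining the bounds, tw(G) = 1.

Treewidth 1.
One optimal decomposition is:
Bags: B1 = {2, 3}  B2 = {1, 3}  B3 = {1, 5}  B4 = {1, 4}
Tree: B1–B2, B2–B3, B3–B4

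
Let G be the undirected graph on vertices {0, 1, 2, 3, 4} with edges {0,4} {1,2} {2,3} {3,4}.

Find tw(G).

1

A width-1 tree decomposition is:
Bags: B1 = {0, 4}  B2 = {3, 4}  B3 = {2, 3}  B4 = {1, 2}
Tree: B1–B2, B2–B3, B3–B4
Each bag holds 2 vertices, so the decomposition has width 1, which upper-bounds the treewidth. G has an edge, so its treewidth is at least 1. Combining the bounds, tw(G) = 1.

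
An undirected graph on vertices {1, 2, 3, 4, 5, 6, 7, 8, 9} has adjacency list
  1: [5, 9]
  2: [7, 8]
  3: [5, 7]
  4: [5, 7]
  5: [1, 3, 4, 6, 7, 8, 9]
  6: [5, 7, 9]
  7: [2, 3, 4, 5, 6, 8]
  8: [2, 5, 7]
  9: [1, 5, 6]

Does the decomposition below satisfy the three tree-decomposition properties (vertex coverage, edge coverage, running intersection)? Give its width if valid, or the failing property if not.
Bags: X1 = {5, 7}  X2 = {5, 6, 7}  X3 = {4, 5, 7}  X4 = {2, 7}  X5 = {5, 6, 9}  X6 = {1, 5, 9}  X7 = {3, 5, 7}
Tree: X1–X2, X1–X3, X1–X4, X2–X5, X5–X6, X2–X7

No — vertex 8 appears in no bag.

A tree decomposition must satisfy three properties: every vertex lies in some bag; for every edge, both endpoints lie together in some bag; and for every vertex, the bags containing it form a connected subtree. Here vertex 8 appears in no bag, so the decomposition is invalid.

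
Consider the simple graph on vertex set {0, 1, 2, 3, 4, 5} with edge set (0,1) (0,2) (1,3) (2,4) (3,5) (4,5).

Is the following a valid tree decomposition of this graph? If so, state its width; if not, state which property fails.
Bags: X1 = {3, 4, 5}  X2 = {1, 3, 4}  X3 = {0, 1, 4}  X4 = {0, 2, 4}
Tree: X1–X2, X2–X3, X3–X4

Yes; width 2.

Vertex coverage: the bags together contain {0, 1, 2, 3, 4, 5}, the full vertex set. Edge coverage: each edge of G has both endpoints in at least one bag. Running intersection: for every vertex, the bags containing it form a connected subtree. All three properties hold, so this is a valid tree decomposition of width max|bag| − 1 = 2, and hence tw(G) ≤ 2.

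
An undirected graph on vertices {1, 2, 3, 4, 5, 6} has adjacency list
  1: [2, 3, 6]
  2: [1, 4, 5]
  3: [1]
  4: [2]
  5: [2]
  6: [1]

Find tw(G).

1

A width-1 tree decomposition is:
Bags: B1 = {1, 2}  B2 = {2, 4}  B3 = {1, 6}  B4 = {2, 5}  B5 = {1, 3}
Tree: B1–B2, B1–B3, B2–B4, B3–B5
Every bag has size at most 2, so the width is 2 − 1 = 1 and tw(G) ≤ 1. G has an edge, so its treewidth is at least 1. Combining the bounds, tw(G) = 1.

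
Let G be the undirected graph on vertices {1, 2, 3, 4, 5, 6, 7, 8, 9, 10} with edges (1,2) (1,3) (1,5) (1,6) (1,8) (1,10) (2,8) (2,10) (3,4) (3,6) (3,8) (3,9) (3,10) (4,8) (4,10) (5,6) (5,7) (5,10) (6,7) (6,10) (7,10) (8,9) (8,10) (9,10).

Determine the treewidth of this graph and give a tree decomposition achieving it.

The largest bag has 4 vertices, giving width 3; this decomposition certifies tw(G) ≤ 3. For the lower bound, the 4 vertices {1, 2, 8, 10} are pairwise adjacent, and any tree decomposition puts a clique entirely inside one bag — forcing width ≥ 3. Therefore the treewidth is 3.

Treewidth 3.
One such decomposition:
Bags: B1 = {3, 4, 8, 10}  B2 = {3, 8, 9, 10}  B3 = {1, 3, 8, 10}  B4 = {1, 3, 6, 10}  B5 = {1, 5, 6, 10}  B6 = {1, 2, 8, 10}  B7 = {5, 6, 7, 10}
Tree: B1–B2, B2–B3, B3–B4, B4–B5, B3–B6, B5–B7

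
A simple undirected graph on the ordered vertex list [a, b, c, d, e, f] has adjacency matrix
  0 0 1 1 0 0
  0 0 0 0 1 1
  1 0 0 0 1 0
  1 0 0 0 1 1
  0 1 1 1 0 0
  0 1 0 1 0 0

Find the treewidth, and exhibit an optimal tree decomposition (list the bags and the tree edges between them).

Treewidth 2.
One optimal decomposition is:
Bags: B1 = {a, c, e}  B2 = {a, d, e}  B3 = {b, d, e}  B4 = {b, d, f}
Tree: B1–B2, B2–B3, B3–B4

Each bag holds 3 vertices, so the decomposition has width 2, which upper-bounds the treewidth. For the lower bound, G contains the cycle c–a–d–e–c, so G is not a forest; only forests have treewidth ≤ 1, hence tw(G) ≥ 2. Hence tw(G) = 2 exactly.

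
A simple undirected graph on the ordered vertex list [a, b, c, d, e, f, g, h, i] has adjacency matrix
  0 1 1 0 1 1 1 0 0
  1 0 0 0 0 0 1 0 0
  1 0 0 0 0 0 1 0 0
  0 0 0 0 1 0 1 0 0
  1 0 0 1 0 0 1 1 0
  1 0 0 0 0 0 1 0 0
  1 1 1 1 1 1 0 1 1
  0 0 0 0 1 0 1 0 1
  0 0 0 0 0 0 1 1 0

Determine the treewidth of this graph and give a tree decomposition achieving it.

The largest bag has 3 vertices, giving width 2; this decomposition certifies tw(G) ≤ 2. On the other hand G contains the 3-clique {d, e, g}. A clique must lie in a single bag of any decomposition, so no decomposition can have width below 2. Combining the bounds, tw(G) = 2.

Treewidth 2.
One such decomposition:
Bags: B1 = {a, e, g}  B2 = {a, b, g}  B3 = {d, e, g}  B4 = {e, g, h}  B5 = {a, c, g}  B6 = {g, h, i}  B7 = {a, f, g}
Tree: B1–B2, B1–B3, B3–B4, B1–B5, B4–B6, B5–B7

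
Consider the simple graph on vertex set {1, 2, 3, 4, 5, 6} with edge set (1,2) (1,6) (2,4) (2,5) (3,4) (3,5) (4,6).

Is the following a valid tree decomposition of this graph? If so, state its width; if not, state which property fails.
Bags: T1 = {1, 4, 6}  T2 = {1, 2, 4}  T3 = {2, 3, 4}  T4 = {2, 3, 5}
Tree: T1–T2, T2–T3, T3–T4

Yes; width 2.

Checking the three conditions: (i) the bags cover all of {1, 2, 3, 4, 5, 6}; (ii) for each edge, some bag contains both endpoints; (iii) the bags containing any fixed vertex form a subtree. All hold, so the decomposition is valid with width 3 − 1 = 2.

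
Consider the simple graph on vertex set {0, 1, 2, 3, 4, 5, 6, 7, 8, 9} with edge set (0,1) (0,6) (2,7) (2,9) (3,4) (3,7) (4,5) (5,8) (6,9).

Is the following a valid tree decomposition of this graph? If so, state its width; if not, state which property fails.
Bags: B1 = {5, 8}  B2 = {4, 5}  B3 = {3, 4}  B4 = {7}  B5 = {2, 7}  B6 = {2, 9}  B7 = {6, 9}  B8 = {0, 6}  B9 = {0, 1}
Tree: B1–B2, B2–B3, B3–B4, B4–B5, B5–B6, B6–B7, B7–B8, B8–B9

A tree decomposition must satisfy three properties: every vertex lies in some bag; for every edge, both endpoints lie together in some bag; and for every vertex, the bags containing it form a connected subtree. Here edge (3,7) lies in no bag, so the decomposition is invalid.

No — edge (3,7) lies in no bag.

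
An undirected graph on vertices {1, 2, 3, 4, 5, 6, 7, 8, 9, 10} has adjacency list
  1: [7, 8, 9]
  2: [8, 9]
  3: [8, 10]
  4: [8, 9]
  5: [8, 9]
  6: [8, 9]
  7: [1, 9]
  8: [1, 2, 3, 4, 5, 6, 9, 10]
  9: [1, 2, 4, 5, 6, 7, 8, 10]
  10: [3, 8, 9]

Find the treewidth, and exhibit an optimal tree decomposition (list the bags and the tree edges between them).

The largest bag has 3 vertices, giving width 2; this decomposition certifies tw(G) ≤ 2. Conversely, {1, 8, 9} is a clique of size 3, and the vertices of any clique must share a bag in every tree decomposition; so some bag has ≥ 3 vertices and tw(G) ≥ 2. The upper and lower bounds meet at 2, so that is the treewidth.

Treewidth 2.
One optimal decomposition is:
Bags: B1 = {5, 8, 9}  B2 = {1, 8, 9}  B3 = {4, 8, 9}  B4 = {6, 8, 9}  B5 = {8, 9, 10}  B6 = {1, 7, 9}  B7 = {3, 8, 10}  B8 = {2, 8, 9}
Tree: B1–B2, B1–B3, B1–B4, B4–B5, B2–B6, B5–B7, B5–B8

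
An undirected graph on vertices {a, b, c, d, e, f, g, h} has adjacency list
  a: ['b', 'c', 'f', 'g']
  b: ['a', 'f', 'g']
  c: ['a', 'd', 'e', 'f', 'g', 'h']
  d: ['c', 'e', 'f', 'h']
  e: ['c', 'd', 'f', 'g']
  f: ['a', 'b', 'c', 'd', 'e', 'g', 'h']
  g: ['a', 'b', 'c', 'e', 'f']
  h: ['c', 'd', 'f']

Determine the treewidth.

3

A width-3 tree decomposition is:
Bags: B1 = {a, c, f, g}  B2 = {a, b, f, g}  B3 = {c, e, f, g}  B4 = {c, d, e, f}  B5 = {c, d, f, h}
Tree: B1–B2, B1–B3, B3–B4, B4–B5
Every bag has size at most 4, so the width is 4 − 1 = 3 and tw(G) ≤ 3. On the other hand G contains the 4-clique {c, d, e, f}. A clique must lie in a single bag of any decomposition, so no decomposition can have width below 3. Therefore the treewidth is 3.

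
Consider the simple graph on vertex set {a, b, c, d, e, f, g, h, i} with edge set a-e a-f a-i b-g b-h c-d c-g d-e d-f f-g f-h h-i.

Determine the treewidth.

A width-3 tree decomposition is:
Bags: B1 = {b, c, d, g}  B2 = {b, d, f, g}  B3 = {b, d, f, h}  B4 = {d, e, f, h}  B5 = {a, e, f, h}  B6 = {a, e, h, i}
Tree: B1–B2, B2–B3, B3–B4, B4–B5, B5–B6
Every bag has size at most 4, so the width is 4 − 1 = 3 and tw(G) ≤ 3. For the lower bound: the 4 vertex sets {b,c,g}, {d}, {f}, {a,e,h,i} are disjoint, each induces a connected subgraph, and every pair is joined by at least one edge of G. Contracting each set to a single vertex therefore yields K_{4} as a minor, and since treewidth is minor-monotone, tw(G) ≥ tw(K_{4}) = 3. Hence tw(G) = 3 exactly.

3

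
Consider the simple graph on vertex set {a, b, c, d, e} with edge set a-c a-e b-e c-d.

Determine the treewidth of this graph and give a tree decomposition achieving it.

Treewidth 1.
One optimal decomposition is:
Bags: B1 = {a, c}  B2 = {a, e}  B3 = {c, d}  B4 = {b, e}
Tree: B1–B2, B1–B3, B2–B4

Each bag holds 2 vertices, so the decomposition has width 1, which upper-bounds the treewidth. Any graph with an edge has treewidth ≥ 1, and G has the edge c–a. Combining the bounds, tw(G) = 1.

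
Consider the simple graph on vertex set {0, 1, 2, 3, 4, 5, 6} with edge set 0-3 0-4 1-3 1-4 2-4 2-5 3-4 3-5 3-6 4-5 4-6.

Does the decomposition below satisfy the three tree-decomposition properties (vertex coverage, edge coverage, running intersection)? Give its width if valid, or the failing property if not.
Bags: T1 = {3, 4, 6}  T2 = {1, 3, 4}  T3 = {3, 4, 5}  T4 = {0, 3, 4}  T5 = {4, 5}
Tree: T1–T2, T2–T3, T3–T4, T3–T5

A tree decomposition must satisfy three properties: every vertex lies in some bag; for every edge, both endpoints lie together in some bag; and for every vertex, the bags containing it form a connected subtree. Here vertex 2 appears in no bag, so the decomposition is invalid.

No — vertex 2 appears in no bag.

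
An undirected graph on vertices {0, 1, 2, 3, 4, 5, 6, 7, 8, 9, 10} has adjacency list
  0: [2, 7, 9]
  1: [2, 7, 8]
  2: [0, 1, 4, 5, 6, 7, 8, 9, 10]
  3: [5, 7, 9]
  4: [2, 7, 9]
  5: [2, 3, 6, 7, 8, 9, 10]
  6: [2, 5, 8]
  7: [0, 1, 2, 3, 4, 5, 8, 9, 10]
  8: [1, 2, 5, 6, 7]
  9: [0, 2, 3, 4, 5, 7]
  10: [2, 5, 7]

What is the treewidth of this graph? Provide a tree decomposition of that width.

Treewidth 3.
One such decomposition:
Bags: B1 = {2, 5, 7, 9}  B2 = {2, 5, 7, 8}  B3 = {2, 5, 6, 8}  B4 = {0, 2, 7, 9}  B5 = {2, 5, 7, 10}  B6 = {2, 4, 7, 9}  B7 = {3, 5, 7, 9}  B8 = {1, 2, 7, 8}
Tree: B1–B2, B2–B3, B1–B4, B2–B5, B1–B6, B1–B7, B2–B8

Every bag has size at most 4, so the width is 4 − 1 = 3 and tw(G) ≤ 3. Conversely, {2, 5, 6, 8} is a clique of size 4, and the vertices of any clique must share a bag in every tree decomposition; so some bag has ≥ 4 vertices and tw(G) ≥ 3. The upper and lower bounds meet at 3, so that is the treewidth.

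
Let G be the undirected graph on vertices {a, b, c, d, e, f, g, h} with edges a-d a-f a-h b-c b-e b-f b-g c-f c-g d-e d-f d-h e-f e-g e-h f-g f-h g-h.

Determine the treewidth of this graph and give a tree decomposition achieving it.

Every bag has size at most 4, so the width is 4 − 1 = 3 and tw(G) ≤ 3. Conversely, {d, e, f, h} is a clique of size 4, and the vertices of any clique must share a bag in every tree decomposition; so some bag has ≥ 4 vertices and tw(G) ≥ 3. Hence tw(G) = 3 exactly.

Treewidth 3.
Bags: B1 = {b, e, f, g}  B2 = {e, f, g, h}  B3 = {d, e, f, h}  B4 = {a, d, f, h}  B5 = {b, c, f, g}
Tree: B1–B2, B2–B3, B3–B4, B1–B5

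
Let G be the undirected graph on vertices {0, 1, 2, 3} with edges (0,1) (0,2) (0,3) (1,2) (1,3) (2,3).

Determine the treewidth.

A width-3 tree decomposition is:
Bags: B1 = {0, 1, 2, 3}
Tree: (single bag)
A single bag containing all 4 vertices is trivially a valid decomposition of width 3. For the lower bound, the 4 vertices {0, 1, 2, 3} are pairwise adjacent, and any tree decomposition puts a clique entirely inside one bag — forcing width ≥ 3. Combining the bounds, tw(G) = 3.

3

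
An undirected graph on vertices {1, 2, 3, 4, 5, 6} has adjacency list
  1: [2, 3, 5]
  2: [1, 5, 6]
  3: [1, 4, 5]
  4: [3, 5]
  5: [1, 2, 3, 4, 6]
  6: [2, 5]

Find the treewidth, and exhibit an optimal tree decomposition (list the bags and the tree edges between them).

Every bag has size at most 3, so the width is 3 − 1 = 2 and tw(G) ≤ 2. Conversely, {1, 2, 5} is a clique of size 3, and the vertices of any clique must share a bag in every tree decomposition; so some bag has ≥ 3 vertices and tw(G) ≥ 2. Hence tw(G) = 2 exactly.

Treewidth 2.
Bags: B1 = {2, 5, 6}  B2 = {1, 2, 5}  B3 = {1, 3, 5}  B4 = {3, 4, 5}
Tree: B1–B2, B2–B3, B3–B4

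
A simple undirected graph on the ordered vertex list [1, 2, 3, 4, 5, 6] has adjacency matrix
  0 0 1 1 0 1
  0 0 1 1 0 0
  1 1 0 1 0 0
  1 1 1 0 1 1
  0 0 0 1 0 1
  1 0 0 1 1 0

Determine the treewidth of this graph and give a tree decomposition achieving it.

Treewidth 2.
One optimal decomposition is:
Bags: B1 = {1, 4, 6}  B2 = {1, 3, 4}  B3 = {4, 5, 6}  B4 = {2, 3, 4}
Tree: B1–B2, B1–B3, B2–B4

Every bag has size at most 3, so the width is 3 − 1 = 2 and tw(G) ≤ 2. On the other hand G contains the 3-clique {1, 3, 4}. A clique must lie in a single bag of any decomposition, so no decomposition can have width below 2. Therefore the treewidth is 2.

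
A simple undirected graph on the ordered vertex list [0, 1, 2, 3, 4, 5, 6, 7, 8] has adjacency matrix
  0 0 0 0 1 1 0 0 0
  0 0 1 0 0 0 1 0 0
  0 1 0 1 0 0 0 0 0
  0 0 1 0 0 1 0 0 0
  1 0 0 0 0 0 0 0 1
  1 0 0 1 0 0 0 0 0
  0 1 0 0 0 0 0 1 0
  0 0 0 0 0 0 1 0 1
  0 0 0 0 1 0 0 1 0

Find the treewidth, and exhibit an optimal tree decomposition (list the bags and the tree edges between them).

Treewidth 2.
One such decomposition:
Bags: B1 = {0, 3, 5}  B2 = {0, 3, 4}  B3 = {3, 4, 8}  B4 = {3, 7, 8}  B5 = {3, 6, 7}  B6 = {1, 3, 6}  B7 = {1, 2, 3}
Tree: B1–B2, B2–B3, B3–B4, B4–B5, B5–B6, B6–B7

Every bag has size at most 3, so the width is 3 − 1 = 2 and tw(G) ≤ 2. The edges 3–5–0–4–8–7–6–1–2–3 form a cycle, so G is not a tree and its treewidth is at least 2. Hence tw(G) = 2 exactly.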